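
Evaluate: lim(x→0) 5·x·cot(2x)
This is a 0·∞ indeterminate form.

Rewrite 0·∞ as a quotient (0/0 or ∞/∞ form), then apply L'Hôpital's rule:
  lim(x→0) 5·x·cot(2x) = 5/2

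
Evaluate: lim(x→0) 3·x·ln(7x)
This is a 0·∞ indeterminate form.

Rewrite 0·∞ as a quotient (0/0 or ∞/∞ form), then apply L'Hôpital's rule:
  lim(x→0) 3·x·ln(7x) = 0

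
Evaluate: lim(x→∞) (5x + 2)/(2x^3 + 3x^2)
This is an ∞/∞ indeterminate form.

Apply L'Hôpital's rule: differentiate numerator and denominator separately.
  f(x) = 5·x + 2   ⇒   f'(x) = 5
  g(x) = 2·x^3 + 3·x^2   ⇒   g'(x) = 6·x^2 + 6·x
  lim(x→∞) f'(x)/g'(x) = lim(x→∞) (5)/(6·x^2 + 6·x)
  = 0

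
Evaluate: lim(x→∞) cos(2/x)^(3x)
This is an exponential indeterminate form.

For exponential indeterminate forms, take the natural log:
  Let L = lim(x→∞) cos(2/x)^(3x)
  Then ln(L) = lim(x→∞) [exponent × ln(base)]
  Evaluate using L'Hôpital or standard limits, then exponentiate.
  L = 1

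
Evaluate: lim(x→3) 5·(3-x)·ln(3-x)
This is a 0·∞ indeterminate form.

Rewrite 0·∞ as a quotient (0/0 or ∞/∞ form), then apply L'Hôpital's rule:
  lim(x→3) 5·(3-x)·ln(3-x) = 0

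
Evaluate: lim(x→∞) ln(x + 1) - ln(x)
This is an ∞-∞ indeterminate form.

Combine fractions or rationalize to convert ∞-∞ to 0/0 form:
  lim(x→∞) ln(x + 1) - ln(x) = 0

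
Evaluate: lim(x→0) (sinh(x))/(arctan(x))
This is a 0/0 indeterminate form.

Apply L'Hôpital's rule: differentiate numerator and denominator separately.
  f(x) = sinh(x)   ⇒   f'(x) = cosh(x)
  g(x) = atan(x)   ⇒   g'(x) = 1/(x^2 + 1)
  lim(x→0) f'(x)/g'(x) = lim(x→0) (cosh(x))/(1/(x^2 + 1))
  = 1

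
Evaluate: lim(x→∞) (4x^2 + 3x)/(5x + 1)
This is an ∞/∞ indeterminate form.

Apply L'Hôpital's rule: differentiate numerator and denominator separately.
  f(x) = 4·x^2 + 3·x   ⇒   f'(x) = 8·x + 3
  g(x) = 5·x + 1   ⇒   g'(x) = 5
  lim(x→∞) f'(x)/g'(x) = lim(x→∞) (8·x + 3)/(5)
  = ∞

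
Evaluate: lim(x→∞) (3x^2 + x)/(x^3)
This is an ∞/∞ indeterminate form.

Apply L'Hôpital's rule: differentiate numerator and denominator separately.
  f(x) = 3·x^2 + x   ⇒   f'(x) = 6·x + 1
  g(x) = x^3   ⇒   g'(x) = 3·x^2
  lim(x→∞) f'(x)/g'(x) = lim(x→∞) (6·x + 1)/(3·x^2)
  = 0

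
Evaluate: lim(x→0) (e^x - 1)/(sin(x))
This is a 0/0 indeterminate form.

Apply L'Hôpital's rule: differentiate numerator and denominator separately.
  f(x) = e^(x) - 1   ⇒   f'(x) = e^(x)
  g(x) = sin(x)   ⇒   g'(x) = cos(x)
  lim(x→0) f'(x)/g'(x) = lim(x→0) (e^(x))/(cos(x))
  = 1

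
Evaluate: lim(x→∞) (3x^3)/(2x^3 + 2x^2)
This is an ∞/∞ indeterminate form.

Apply L'Hôpital's rule: differentiate numerator and denominator separately.
  f(x) = 3·x^3   ⇒   f'(x) = 9·x^2
  g(x) = 2·x^3 + 2·x^2   ⇒   g'(x) = 6·x^2 + 4·x
  lim(x→∞) f'(x)/g'(x) = lim(x→∞) (9·x^2)/(6·x^2 + 4·x)
  = 3/2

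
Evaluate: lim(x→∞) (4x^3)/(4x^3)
This is an ∞/∞ indeterminate form.

Apply L'Hôpital's rule: differentiate numerator and denominator separately.
  f(x) = 4·x^3   ⇒   f'(x) = 12·x^2
  g(x) = 4·x^3   ⇒   g'(x) = 12·x^2
  lim(x→∞) f'(x)/g'(x) = lim(x→∞) (12·x^2)/(12·x^2)
  = 1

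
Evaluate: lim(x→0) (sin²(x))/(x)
This is a 0/0 indeterminate form.

Apply L'Hôpital's rule: differentiate numerator and denominator separately.
  f(x) = sin(x)^2   ⇒   f'(x) = 2·sin(x)·cos(x)
  g(x) = x   ⇒   g'(x) = 1
  lim(x→0) f'(x)/g'(x) = lim(x→0) (2·sin(x)·cos(x))/(1)
  = 0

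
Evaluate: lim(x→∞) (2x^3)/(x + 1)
This is an ∞/∞ indeterminate form.

Apply L'Hôpital's rule: differentiate numerator and denominator separately.
  f(x) = 2·x^3   ⇒   f'(x) = 6·x^2
  g(x) = x + 1   ⇒   g'(x) = 1
  lim(x→∞) f'(x)/g'(x) = lim(x→∞) (6·x^2)/(1)
  = ∞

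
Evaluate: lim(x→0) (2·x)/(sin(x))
This is a 0/0 indeterminate form.

Apply L'Hôpital's rule: differentiate numerator and denominator separately.
  f(x) = 2·x   ⇒   f'(x) = 2
  g(x) = sin(x)   ⇒   g'(x) = cos(x)
  lim(x→0) f'(x)/g'(x) = lim(x→0) (2)/(cos(x))
  = 2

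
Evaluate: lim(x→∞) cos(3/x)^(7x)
This is an exponential indeterminate form.

For exponential indeterminate forms, take the natural log:
  Let L = lim(x→∞) cos(3/x)^(7x)
  Then ln(L) = lim(x→∞) [exponent × ln(base)]
  Evaluate using L'Hôpital or standard limits, then exponentiate.
  L = 1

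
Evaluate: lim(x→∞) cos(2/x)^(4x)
This is an exponential indeterminate form.

For exponential indeterminate forms, take the natural log:
  Let L = lim(x→∞) cos(2/x)^(4x)
  Then ln(L) = lim(x→∞) [exponent × ln(base)]
  Evaluate using L'Hôpital or standard limits, then exponentiate.
  L = 1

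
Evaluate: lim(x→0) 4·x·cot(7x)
This is a 0·∞ indeterminate form.

Rewrite 0·∞ as a quotient (0/0 or ∞/∞ form), then apply L'Hôpital's rule:
  lim(x→0) 4·x·cot(7x) = 4/7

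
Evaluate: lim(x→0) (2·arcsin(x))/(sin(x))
This is a 0/0 indeterminate form.

Apply L'Hôpital's rule: differentiate numerator and denominator separately.
  f(x) = 2·asin(x)   ⇒   f'(x) = 2/sqrt(1 - x^2)
  g(x) = sin(x)   ⇒   g'(x) = cos(x)
  lim(x→0) f'(x)/g'(x) = lim(x→0) (2/sqrt(1 - x^2))/(cos(x))
  = 2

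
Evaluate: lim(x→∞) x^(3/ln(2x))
This is an exponential indeterminate form.

For exponential indeterminate forms, take the natural log:
  Let L = lim(x→∞) x^(3/ln(2x))
  Then ln(L) = lim(x→∞) [exponent × ln(base)]
  Evaluate using L'Hôpital or standard limits, then exponentiate.
  L = e^(3)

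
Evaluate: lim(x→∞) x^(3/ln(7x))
This is an exponential indeterminate form.

For exponential indeterminate forms, take the natural log:
  Let L = lim(x→∞) x^(3/ln(7x))
  Then ln(L) = lim(x→∞) [exponent × ln(base)]
  Evaluate using L'Hôpital or standard limits, then exponentiate.
  L = e^(3)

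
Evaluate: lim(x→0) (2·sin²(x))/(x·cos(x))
This is a 0/0 indeterminate form.

Apply L'Hôpital's rule: differentiate numerator and denominator separately.
  f(x) = 2·sin(x)^2   ⇒   f'(x) = 4·sin(x)·cos(x)
  g(x) = x·cos(x)   ⇒   g'(x) = -x·sin(x) + cos(x)
  lim(x→0) f'(x)/g'(x) = lim(x→0) (4·sin(x)·cos(x))/(-x·sin(x) + cos(x))
  = 0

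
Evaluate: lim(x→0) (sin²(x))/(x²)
This is a 0/0 indeterminate form.

Apply L'Hôpital's rule: differentiate numerator and denominator separately.
  f(x) = sin(x)^2   ⇒   f'(x) = 2·sin(x)·cos(x)
  g(x) = x^2   ⇒   g'(x) = 2·x
  lim(x→0) f'(x)/g'(x) = lim(x→0) (2·sin(x)·cos(x))/(2·x)
  = 1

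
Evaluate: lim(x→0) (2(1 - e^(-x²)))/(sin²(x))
This is a 0/0 indeterminate form.

Apply L'Hôpital's rule: differentiate numerator and denominator separately.
  f(x) = 2 - 2·e^(-x^2)   ⇒   f'(x) = 4·x·e^(-x^2)
  g(x) = sin(x)^2   ⇒   g'(x) = 2·sin(x)·cos(x)
  lim(x→0) f'(x)/g'(x) = lim(x→0) (4·x·e^(-x^2))/(2·sin(x)·cos(x))
  = 2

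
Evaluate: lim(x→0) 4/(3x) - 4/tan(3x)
This is an ∞-∞ indeterminate form.

Combine fractions or rationalize to convert ∞-∞ to 0/0 form:
  lim(x→0) 4/(3x) - 4/tan(3x) = 0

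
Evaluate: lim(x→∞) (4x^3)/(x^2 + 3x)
This is an ∞/∞ indeterminate form.

Apply L'Hôpital's rule: differentiate numerator and denominator separately.
  f(x) = 4·x^3   ⇒   f'(x) = 12·x^2
  g(x) = x^2 + 3·x   ⇒   g'(x) = 2·x + 3
  lim(x→∞) f'(x)/g'(x) = lim(x→∞) (12·x^2)/(2·x + 3)
  = ∞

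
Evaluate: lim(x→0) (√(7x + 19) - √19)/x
This is a standard limit.

Factor or rationalize the expression:
  lim(x→0) (√(7x + 19) - √19)/x = 7·sqrt(19)/38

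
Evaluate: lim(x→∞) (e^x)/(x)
This is an ∞/∞ indeterminate form.

Apply L'Hôpital's rule: differentiate numerator and denominator separately.
  f(x) = e^(x)   ⇒   f'(x) = e^(x)
  g(x) = x   ⇒   g'(x) = 1
  lim(x→∞) f'(x)/g'(x) = lim(x→∞) (e^(x))/(1)
  = ∞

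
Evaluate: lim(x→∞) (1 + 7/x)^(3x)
This is an exponential indeterminate form.

For exponential indeterminate forms, take the natural log:
  Let L = lim(x→∞) (1 + 7/x)^(3x)
  Then ln(L) = lim(x→∞) [exponent × ln(base)]
  Evaluate using L'Hôpital or standard limits, then exponentiate.
  L = e^(21)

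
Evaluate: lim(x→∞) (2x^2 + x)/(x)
This is an ∞/∞ indeterminate form.

Apply L'Hôpital's rule: differentiate numerator and denominator separately.
  f(x) = 2·x^2 + x   ⇒   f'(x) = 4·x + 1
  g(x) = x   ⇒   g'(x) = 1
  lim(x→∞) f'(x)/g'(x) = lim(x→∞) (4·x + 1)/(1)
  = ∞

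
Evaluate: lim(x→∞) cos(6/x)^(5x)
This is an exponential indeterminate form.

For exponential indeterminate forms, take the natural log:
  Let L = lim(x→∞) cos(6/x)^(5x)
  Then ln(L) = lim(x→∞) [exponent × ln(base)]
  Evaluate using L'Hôpital or standard limits, then exponentiate.
  L = 1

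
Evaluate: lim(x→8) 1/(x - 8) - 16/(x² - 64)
This is an ∞-∞ indeterminate form.

Combine fractions or rationalize to convert ∞-∞ to 0/0 form:
  lim(x→8) 1/(x - 8) - 16/(x² - 64) = 1/16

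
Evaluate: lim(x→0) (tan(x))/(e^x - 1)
This is a 0/0 indeterminate form.

Apply L'Hôpital's rule: differentiate numerator and denominator separately.
  f(x) = tan(x)   ⇒   f'(x) = tan(x)^2 + 1
  g(x) = e^(x) - 1   ⇒   g'(x) = e^(x)
  lim(x→0) f'(x)/g'(x) = lim(x→0) (tan(x)^2 + 1)/(e^(x))
  = 1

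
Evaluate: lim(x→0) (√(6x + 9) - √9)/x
This is a standard limit.

Factor or rationalize the expression:
  lim(x→0) (√(6x + 9) - √9)/x = 1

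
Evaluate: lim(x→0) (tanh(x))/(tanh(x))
This is a 0/0 indeterminate form.

Apply L'Hôpital's rule: differentiate numerator and denominator separately.
  f(x) = tanh(x)   ⇒   f'(x) = 1 - tanh(x)^2
  g(x) = tanh(x)   ⇒   g'(x) = 1 - tanh(x)^2
  lim(x→0) f'(x)/g'(x) = lim(x→0) (1 - tanh(x)^2)/(1 - tanh(x)^2)
  = 1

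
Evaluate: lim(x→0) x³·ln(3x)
This is a 0·∞ indeterminate form.

Rewrite 0·∞ as a quotient (0/0 or ∞/∞ form), then apply L'Hôpital's rule:
  lim(x→0) x³·ln(3x) = 0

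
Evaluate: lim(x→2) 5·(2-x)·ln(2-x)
This is a 0·∞ indeterminate form.

Rewrite 0·∞ as a quotient (0/0 or ∞/∞ form), then apply L'Hôpital's rule:
  lim(x→2) 5·(2-x)·ln(2-x) = 0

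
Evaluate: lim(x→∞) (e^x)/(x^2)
This is an ∞/∞ indeterminate form.

Apply L'Hôpital's rule: differentiate numerator and denominator separately.
  f(x) = e^(x)   ⇒   f'(x) = e^(x)
  g(x) = x^2   ⇒   g'(x) = 2·x
  lim(x→∞) f'(x)/g'(x) = lim(x→∞) (e^(x))/(2·x)
  = ∞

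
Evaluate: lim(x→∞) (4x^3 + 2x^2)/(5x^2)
This is an ∞/∞ indeterminate form.

Apply L'Hôpital's rule: differentiate numerator and denominator separately.
  f(x) = 4·x^3 + 2·x^2   ⇒   f'(x) = 12·x^2 + 4·x
  g(x) = 5·x^2   ⇒   g'(x) = 10·x
  lim(x→∞) f'(x)/g'(x) = lim(x→∞) (12·x^2 + 4·x)/(10·x)
  = ∞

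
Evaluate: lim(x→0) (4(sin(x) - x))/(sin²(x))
This is a 0/0 indeterminate form.

Apply L'Hôpital's rule: differentiate numerator and denominator separately.
  f(x) = -4·x + 4·sin(x)   ⇒   f'(x) = 4·cos(x) - 4
  g(x) = sin(x)^2   ⇒   g'(x) = 2·sin(x)·cos(x)
  lim(x→0) f'(x)/g'(x) = lim(x→0) (4·cos(x) - 4)/(2·sin(x)·cos(x))
  = 0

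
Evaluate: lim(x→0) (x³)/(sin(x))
This is a 0/0 indeterminate form.

Apply L'Hôpital's rule: differentiate numerator and denominator separately.
  f(x) = x^3   ⇒   f'(x) = 3·x^2
  g(x) = sin(x)   ⇒   g'(x) = cos(x)
  lim(x→0) f'(x)/g'(x) = lim(x→0) (3·x^2)/(cos(x))
  = 0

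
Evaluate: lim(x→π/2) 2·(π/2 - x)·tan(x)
This is a 0·∞ indeterminate form.

Rewrite 0·∞ as a quotient (0/0 or ∞/∞ form), then apply L'Hôpital's rule:
  lim(x→π/2) 2·(π/2 - x)·tan(x) = 2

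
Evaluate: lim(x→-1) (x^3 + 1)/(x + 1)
This is a standard limit.

Factor or rationalize the expression:
  lim(x→-1) (x^3 + 1)/(x + 1) = 3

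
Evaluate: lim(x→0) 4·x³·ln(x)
This is a 0·∞ indeterminate form.

Rewrite 0·∞ as a quotient (0/0 or ∞/∞ form), then apply L'Hôpital's rule:
  lim(x→0) 4·x³·ln(x) = 0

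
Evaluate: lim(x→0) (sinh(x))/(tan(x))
This is a 0/0 indeterminate form.

Apply L'Hôpital's rule: differentiate numerator and denominator separately.
  f(x) = sinh(x)   ⇒   f'(x) = cosh(x)
  g(x) = tan(x)   ⇒   g'(x) = tan(x)^2 + 1
  lim(x→0) f'(x)/g'(x) = lim(x→0) (cosh(x))/(tan(x)^2 + 1)
  = 1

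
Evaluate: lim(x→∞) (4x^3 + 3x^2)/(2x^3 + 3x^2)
This is an ∞/∞ indeterminate form.

Apply L'Hôpital's rule: differentiate numerator and denominator separately.
  f(x) = 4·x^3 + 3·x^2   ⇒   f'(x) = 12·x^2 + 6·x
  g(x) = 2·x^3 + 3·x^2   ⇒   g'(x) = 6·x^2 + 6·x
  lim(x→∞) f'(x)/g'(x) = lim(x→∞) (12·x^2 + 6·x)/(6·x^2 + 6·x)
  = 2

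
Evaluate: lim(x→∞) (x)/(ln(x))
This is an ∞/∞ indeterminate form.

Apply L'Hôpital's rule: differentiate numerator and denominator separately.
  f(x) = x   ⇒   f'(x) = 1
  g(x) = ln(x)   ⇒   g'(x) = 1/x
  lim(x→∞) f'(x)/g'(x) = lim(x→∞) (1)/(1/x)
  = ∞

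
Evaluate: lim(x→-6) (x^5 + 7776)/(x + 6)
This is a standard limit.

Factor or rationalize the expression:
  lim(x→-6) (x^5 + 7776)/(x + 6) = 6480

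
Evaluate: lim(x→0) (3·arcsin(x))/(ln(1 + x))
This is a 0/0 indeterminate form.

Apply L'Hôpital's rule: differentiate numerator and denominator separately.
  f(x) = 3·asin(x)   ⇒   f'(x) = 3/sqrt(1 - x^2)
  g(x) = ln(x + 1)   ⇒   g'(x) = 1/(x + 1)
  lim(x→0) f'(x)/g'(x) = lim(x→0) (3/sqrt(1 - x^2))/(1/(x + 1))
  = 3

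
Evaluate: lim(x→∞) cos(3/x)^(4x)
This is an exponential indeterminate form.

For exponential indeterminate forms, take the natural log:
  Let L = lim(x→∞) cos(3/x)^(4x)
  Then ln(L) = lim(x→∞) [exponent × ln(base)]
  Evaluate using L'Hôpital or standard limits, then exponentiate.
  L = 1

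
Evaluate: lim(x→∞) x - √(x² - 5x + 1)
This is an ∞-∞ indeterminate form.

Combine fractions or rationalize to convert ∞-∞ to 0/0 form:
  lim(x→∞) x - √(x² - 5x + 1) = 5/2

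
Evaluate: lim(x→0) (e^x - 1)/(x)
This is a 0/0 indeterminate form.

Apply L'Hôpital's rule: differentiate numerator and denominator separately.
  f(x) = e^(x) - 1   ⇒   f'(x) = e^(x)
  g(x) = x   ⇒   g'(x) = 1
  lim(x→0) f'(x)/g'(x) = lim(x→0) (e^(x))/(1)
  = 1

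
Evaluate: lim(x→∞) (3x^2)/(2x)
This is an ∞/∞ indeterminate form.

Apply L'Hôpital's rule: differentiate numerator and denominator separately.
  f(x) = 3·x^2   ⇒   f'(x) = 6·x
  g(x) = 2·x   ⇒   g'(x) = 2
  lim(x→∞) f'(x)/g'(x) = lim(x→∞) (6·x)/(2)
  = ∞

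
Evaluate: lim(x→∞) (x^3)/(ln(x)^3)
This is an ∞/∞ indeterminate form.

Apply L'Hôpital's rule: differentiate numerator and denominator separately.
  f(x) = x^3   ⇒   f'(x) = 3·x^2
  g(x) = ln(x)^3   ⇒   g'(x) = 3·ln(x)^2/x
  lim(x→∞) f'(x)/g'(x) = lim(x→∞) (3·x^2)/(3·ln(x)^2/x)
  = ∞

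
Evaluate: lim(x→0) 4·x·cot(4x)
This is a 0·∞ indeterminate form.

Rewrite 0·∞ as a quotient (0/0 or ∞/∞ form), then apply L'Hôpital's rule:
  lim(x→0) 4·x·cot(4x) = 1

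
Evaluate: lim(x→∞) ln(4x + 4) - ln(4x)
This is an ∞-∞ indeterminate form.

Combine fractions or rationalize to convert ∞-∞ to 0/0 form:
  lim(x→∞) ln(4x + 4) - ln(4x) = 0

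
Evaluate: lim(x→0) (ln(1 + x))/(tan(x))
This is a 0/0 indeterminate form.

Apply L'Hôpital's rule: differentiate numerator and denominator separately.
  f(x) = ln(x + 1)   ⇒   f'(x) = 1/(x + 1)
  g(x) = tan(x)   ⇒   g'(x) = tan(x)^2 + 1
  lim(x→0) f'(x)/g'(x) = lim(x→0) (1/(x + 1))/(tan(x)^2 + 1)
  = 1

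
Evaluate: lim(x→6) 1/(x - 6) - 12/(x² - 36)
This is an ∞-∞ indeterminate form.

Combine fractions or rationalize to convert ∞-∞ to 0/0 form:
  lim(x→6) 1/(x - 6) - 12/(x² - 36) = 1/12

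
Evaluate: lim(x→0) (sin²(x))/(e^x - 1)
This is a 0/0 indeterminate form.

Apply L'Hôpital's rule: differentiate numerator and denominator separately.
  f(x) = sin(x)^2   ⇒   f'(x) = 2·sin(x)·cos(x)
  g(x) = e^(x) - 1   ⇒   g'(x) = e^(x)
  lim(x→0) f'(x)/g'(x) = lim(x→0) (2·sin(x)·cos(x))/(e^(x))
  = 0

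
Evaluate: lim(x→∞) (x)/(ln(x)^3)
This is an ∞/∞ indeterminate form.

Apply L'Hôpital's rule: differentiate numerator and denominator separately.
  f(x) = x   ⇒   f'(x) = 1
  g(x) = ln(x)^3   ⇒   g'(x) = 3·ln(x)^2/x
  lim(x→∞) f'(x)/g'(x) = lim(x→∞) (1)/(3·ln(x)^2/x)
  = ∞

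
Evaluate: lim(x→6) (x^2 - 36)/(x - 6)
This is a standard limit.

Factor or rationalize the expression:
  lim(x→6) (x^2 - 36)/(x - 6) = 12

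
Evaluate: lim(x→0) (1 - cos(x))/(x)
This is a 0/0 indeterminate form.

Apply L'Hôpital's rule: differentiate numerator and denominator separately.
  f(x) = 1 - cos(x)   ⇒   f'(x) = sin(x)
  g(x) = x   ⇒   g'(x) = 1
  lim(x→0) f'(x)/g'(x) = lim(x→0) (sin(x))/(1)
  = 0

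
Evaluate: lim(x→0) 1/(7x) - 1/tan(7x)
This is an ∞-∞ indeterminate form.

Combine fractions or rationalize to convert ∞-∞ to 0/0 form:
  lim(x→0) 1/(7x) - 1/tan(7x) = 0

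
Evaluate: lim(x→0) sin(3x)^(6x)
This is an exponential indeterminate form.

For exponential indeterminate forms, take the natural log:
  Let L = lim(x→0) sin(3x)^(6x)
  Then ln(L) = lim(x→0) [exponent × ln(base)]
  Evaluate using L'Hôpital or standard limits, then exponentiate.
  L = 1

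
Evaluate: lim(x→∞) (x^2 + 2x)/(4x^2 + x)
This is an ∞/∞ indeterminate form.

Apply L'Hôpital's rule: differentiate numerator and denominator separately.
  f(x) = x^2 + 2·x   ⇒   f'(x) = 2·x + 2
  g(x) = 4·x^2 + x   ⇒   g'(x) = 8·x + 1
  lim(x→∞) f'(x)/g'(x) = lim(x→∞) (2·x + 2)/(8·x + 1)
  = 1/4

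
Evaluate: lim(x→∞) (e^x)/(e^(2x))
This is an ∞/∞ indeterminate form.

Apply L'Hôpital's rule: differentiate numerator and denominator separately.
  f(x) = e^(x)   ⇒   f'(x) = e^(x)
  g(x) = e^(2·x)   ⇒   g'(x) = 2·e^(2·x)
  lim(x→∞) f'(x)/g'(x) = lim(x→∞) (e^(x))/(2·e^(2·x))
  = 0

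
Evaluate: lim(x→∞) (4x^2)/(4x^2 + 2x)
This is an ∞/∞ indeterminate form.

Apply L'Hôpital's rule: differentiate numerator and denominator separately.
  f(x) = 4·x^2   ⇒   f'(x) = 8·x
  g(x) = 4·x^2 + 2·x   ⇒   g'(x) = 8·x + 2
  lim(x→∞) f'(x)/g'(x) = lim(x→∞) (8·x)/(8·x + 2)
  = 1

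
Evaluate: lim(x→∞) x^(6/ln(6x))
This is an exponential indeterminate form.

For exponential indeterminate forms, take the natural log:
  Let L = lim(x→∞) x^(6/ln(6x))
  Then ln(L) = lim(x→∞) [exponent × ln(base)]
  Evaluate using L'Hôpital or standard limits, then exponentiate.
  L = e^(6)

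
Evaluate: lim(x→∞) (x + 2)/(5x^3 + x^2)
This is an ∞/∞ indeterminate form.

Apply L'Hôpital's rule: differentiate numerator and denominator separately.
  f(x) = x + 2   ⇒   f'(x) = 1
  g(x) = 5·x^3 + x^2   ⇒   g'(x) = 15·x^2 + 2·x
  lim(x→∞) f'(x)/g'(x) = lim(x→∞) (1)/(15·x^2 + 2·x)
  = 0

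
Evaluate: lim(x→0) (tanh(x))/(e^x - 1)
This is a 0/0 indeterminate form.

Apply L'Hôpital's rule: differentiate numerator and denominator separately.
  f(x) = tanh(x)   ⇒   f'(x) = 1 - tanh(x)^2
  g(x) = e^(x) - 1   ⇒   g'(x) = e^(x)
  lim(x→0) f'(x)/g'(x) = lim(x→0) (1 - tanh(x)^2)/(e^(x))
  = 1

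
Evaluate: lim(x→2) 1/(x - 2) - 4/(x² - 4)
This is an ∞-∞ indeterminate form.

Combine fractions or rationalize to convert ∞-∞ to 0/0 form:
  lim(x→2) 1/(x - 2) - 4/(x² - 4) = 1/4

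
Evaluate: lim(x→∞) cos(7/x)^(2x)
This is an exponential indeterminate form.

For exponential indeterminate forms, take the natural log:
  Let L = lim(x→∞) cos(7/x)^(2x)
  Then ln(L) = lim(x→∞) [exponent × ln(base)]
  Evaluate using L'Hôpital or standard limits, then exponentiate.
  L = 1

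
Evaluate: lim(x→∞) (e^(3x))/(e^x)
This is an ∞/∞ indeterminate form.

Apply L'Hôpital's rule: differentiate numerator and denominator separately.
  f(x) = e^(3·x)   ⇒   f'(x) = 3·e^(3·x)
  g(x) = e^(x)   ⇒   g'(x) = e^(x)
  lim(x→∞) f'(x)/g'(x) = lim(x→∞) (3·e^(3·x))/(e^(x))
  = ∞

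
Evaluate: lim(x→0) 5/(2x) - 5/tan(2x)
This is an ∞-∞ indeterminate form.

Combine fractions or rationalize to convert ∞-∞ to 0/0 form:
  lim(x→0) 5/(2x) - 5/tan(2x) = 0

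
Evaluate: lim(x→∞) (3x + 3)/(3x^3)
This is an ∞/∞ indeterminate form.

Apply L'Hôpital's rule: differentiate numerator and denominator separately.
  f(x) = 3·x + 3   ⇒   f'(x) = 3
  g(x) = 3·x^3   ⇒   g'(x) = 9·x^2
  lim(x→∞) f'(x)/g'(x) = lim(x→∞) (3)/(9·x^2)
  = 0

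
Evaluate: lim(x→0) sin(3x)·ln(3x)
This is a 0·∞ indeterminate form.

Rewrite 0·∞ as a quotient (0/0 or ∞/∞ form), then apply L'Hôpital's rule:
  lim(x→0) sin(3x)·ln(3x) = 0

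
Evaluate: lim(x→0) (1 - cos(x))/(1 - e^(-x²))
This is a 0/0 indeterminate form.

Apply L'Hôpital's rule: differentiate numerator and denominator separately.
  f(x) = 1 - cos(x)   ⇒   f'(x) = sin(x)
  g(x) = 1 - e^(-x^2)   ⇒   g'(x) = 2·x·e^(-x^2)
  lim(x→0) f'(x)/g'(x) = lim(x→0) (sin(x))/(2·x·e^(-x^2))
  = 1/2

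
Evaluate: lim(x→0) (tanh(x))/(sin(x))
This is a 0/0 indeterminate form.

Apply L'Hôpital's rule: differentiate numerator and denominator separately.
  f(x) = tanh(x)   ⇒   f'(x) = 1 - tanh(x)^2
  g(x) = sin(x)   ⇒   g'(x) = cos(x)
  lim(x→0) f'(x)/g'(x) = lim(x→0) (1 - tanh(x)^2)/(cos(x))
  = 1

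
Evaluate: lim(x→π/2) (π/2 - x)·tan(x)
This is a 0·∞ indeterminate form.

Rewrite 0·∞ as a quotient (0/0 or ∞/∞ form), then apply L'Hôpital's rule:
  lim(x→π/2) (π/2 - x)·tan(x) = 1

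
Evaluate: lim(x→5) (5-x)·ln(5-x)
This is a 0·∞ indeterminate form.

Rewrite 0·∞ as a quotient (0/0 or ∞/∞ form), then apply L'Hôpital's rule:
  lim(x→5) (5-x)·ln(5-x) = 0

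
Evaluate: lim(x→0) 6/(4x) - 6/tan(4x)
This is an ∞-∞ indeterminate form.

Combine fractions or rationalize to convert ∞-∞ to 0/0 form:
  lim(x→0) 6/(4x) - 6/tan(4x) = 0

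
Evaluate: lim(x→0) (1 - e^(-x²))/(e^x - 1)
This is a 0/0 indeterminate form.

Apply L'Hôpital's rule: differentiate numerator and denominator separately.
  f(x) = 1 - e^(-x^2)   ⇒   f'(x) = 2·x·e^(-x^2)
  g(x) = e^(x) - 1   ⇒   g'(x) = e^(x)
  lim(x→0) f'(x)/g'(x) = lim(x→0) (2·x·e^(-x^2))/(e^(x))
  = 0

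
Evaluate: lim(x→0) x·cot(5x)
This is a 0·∞ indeterminate form.

Rewrite 0·∞ as a quotient (0/0 or ∞/∞ form), then apply L'Hôpital's rule:
  lim(x→0) x·cot(5x) = 1/5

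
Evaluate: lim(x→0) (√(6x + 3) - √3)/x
This is a standard limit.

Factor or rationalize the expression:
  lim(x→0) (√(6x + 3) - √3)/x = sqrt(3)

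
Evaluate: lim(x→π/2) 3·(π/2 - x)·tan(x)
This is a 0·∞ indeterminate form.

Rewrite 0·∞ as a quotient (0/0 or ∞/∞ form), then apply L'Hôpital's rule:
  lim(x→π/2) 3·(π/2 - x)·tan(x) = 3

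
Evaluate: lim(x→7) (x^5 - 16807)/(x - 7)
This is a standard limit.

Factor or rationalize the expression:
  lim(x→7) (x^5 - 16807)/(x - 7) = 12005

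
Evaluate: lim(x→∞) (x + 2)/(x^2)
This is an ∞/∞ indeterminate form.

Apply L'Hôpital's rule: differentiate numerator and denominator separately.
  f(x) = x + 2   ⇒   f'(x) = 1
  g(x) = x^2   ⇒   g'(x) = 2·x
  lim(x→∞) f'(x)/g'(x) = lim(x→∞) (1)/(2·x)
  = 0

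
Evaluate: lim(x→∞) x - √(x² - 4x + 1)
This is an ∞-∞ indeterminate form.

Combine fractions or rationalize to convert ∞-∞ to 0/0 form:
  lim(x→∞) x - √(x² - 4x + 1) = 2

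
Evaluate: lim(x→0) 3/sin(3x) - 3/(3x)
This is an ∞-∞ indeterminate form.

Combine fractions or rationalize to convert ∞-∞ to 0/0 form:
  lim(x→0) 3/sin(3x) - 3/(3x) = 0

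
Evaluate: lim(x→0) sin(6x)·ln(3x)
This is a 0·∞ indeterminate form.

Rewrite 0·∞ as a quotient (0/0 or ∞/∞ form), then apply L'Hôpital's rule:
  lim(x→0) sin(6x)·ln(3x) = 0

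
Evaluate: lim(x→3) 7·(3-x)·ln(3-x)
This is a 0·∞ indeterminate form.

Rewrite 0·∞ as a quotient (0/0 or ∞/∞ form), then apply L'Hôpital's rule:
  lim(x→3) 7·(3-x)·ln(3-x) = 0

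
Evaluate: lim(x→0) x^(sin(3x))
This is an exponential indeterminate form.

For exponential indeterminate forms, take the natural log:
  Let L = lim(x→0) x^(sin(3x))
  Then ln(L) = lim(x→0) [exponent × ln(base)]
  Evaluate using L'Hôpital or standard limits, then exponentiate.
  L = 1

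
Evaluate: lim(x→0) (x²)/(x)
This is a 0/0 indeterminate form.

Apply L'Hôpital's rule: differentiate numerator and denominator separately.
  f(x) = x^2   ⇒   f'(x) = 2·x
  g(x) = x   ⇒   g'(x) = 1
  lim(x→0) f'(x)/g'(x) = lim(x→0) (2·x)/(1)
  = 0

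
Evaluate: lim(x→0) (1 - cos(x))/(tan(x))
This is a 0/0 indeterminate form.

Apply L'Hôpital's rule: differentiate numerator and denominator separately.
  f(x) = 1 - cos(x)   ⇒   f'(x) = sin(x)
  g(x) = tan(x)   ⇒   g'(x) = tan(x)^2 + 1
  lim(x→0) f'(x)/g'(x) = lim(x→0) (sin(x))/(tan(x)^2 + 1)
  = 0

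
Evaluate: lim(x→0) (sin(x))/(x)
This is a 0/0 indeterminate form.

Apply L'Hôpital's rule: differentiate numerator and denominator separately.
  f(x) = sin(x)   ⇒   f'(x) = cos(x)
  g(x) = x   ⇒   g'(x) = 1
  lim(x→0) f'(x)/g'(x) = lim(x→0) (cos(x))/(1)
  = 1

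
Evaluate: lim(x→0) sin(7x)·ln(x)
This is a 0·∞ indeterminate form.

Rewrite 0·∞ as a quotient (0/0 or ∞/∞ form), then apply L'Hôpital's rule:
  lim(x→0) sin(7x)·ln(x) = 0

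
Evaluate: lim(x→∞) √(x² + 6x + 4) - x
This is an ∞-∞ indeterminate form.

Combine fractions or rationalize to convert ∞-∞ to 0/0 form:
  lim(x→∞) √(x² + 6x + 4) - x = 3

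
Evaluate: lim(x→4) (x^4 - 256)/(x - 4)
This is a standard limit.

Factor or rationalize the expression:
  lim(x→4) (x^4 - 256)/(x - 4) = 256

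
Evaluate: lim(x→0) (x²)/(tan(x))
This is a 0/0 indeterminate form.

Apply L'Hôpital's rule: differentiate numerator and denominator separately.
  f(x) = x^2   ⇒   f'(x) = 2·x
  g(x) = tan(x)   ⇒   g'(x) = tan(x)^2 + 1
  lim(x→0) f'(x)/g'(x) = lim(x→0) (2·x)/(tan(x)^2 + 1)
  = 0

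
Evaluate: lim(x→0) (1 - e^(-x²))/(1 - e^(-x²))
This is a 0/0 indeterminate form.

Apply L'Hôpital's rule: differentiate numerator and denominator separately.
  f(x) = 1 - e^(-x^2)   ⇒   f'(x) = 2·x·e^(-x^2)
  g(x) = 1 - e^(-x^2)   ⇒   g'(x) = 2·x·e^(-x^2)
  lim(x→0) f'(x)/g'(x) = lim(x→0) (2·x·e^(-x^2))/(2·x·e^(-x^2))
  = 1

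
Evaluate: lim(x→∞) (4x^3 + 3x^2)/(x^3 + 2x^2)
This is an ∞/∞ indeterminate form.

Apply L'Hôpital's rule: differentiate numerator and denominator separately.
  f(x) = 4·x^3 + 3·x^2   ⇒   f'(x) = 12·x^2 + 6·x
  g(x) = x^3 + 2·x^2   ⇒   g'(x) = 3·x^2 + 4·x
  lim(x→∞) f'(x)/g'(x) = lim(x→∞) (12·x^2 + 6·x)/(3·x^2 + 4·x)
  = 4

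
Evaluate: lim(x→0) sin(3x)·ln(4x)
This is a 0·∞ indeterminate form.

Rewrite 0·∞ as a quotient (0/0 or ∞/∞ form), then apply L'Hôpital's rule:
  lim(x→0) sin(3x)·ln(4x) = 0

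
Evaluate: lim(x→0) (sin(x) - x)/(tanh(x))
This is a 0/0 indeterminate form.

Apply L'Hôpital's rule: differentiate numerator and denominator separately.
  f(x) = -x + sin(x)   ⇒   f'(x) = cos(x) - 1
  g(x) = tanh(x)   ⇒   g'(x) = 1 - tanh(x)^2
  lim(x→0) f'(x)/g'(x) = lim(x→0) (cos(x) - 1)/(1 - tanh(x)^2)
  = 0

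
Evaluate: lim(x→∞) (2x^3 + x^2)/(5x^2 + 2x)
This is an ∞/∞ indeterminate form.

Apply L'Hôpital's rule: differentiate numerator and denominator separately.
  f(x) = 2·x^3 + x^2   ⇒   f'(x) = 6·x^2 + 2·x
  g(x) = 5·x^2 + 2·x   ⇒   g'(x) = 10·x + 2
  lim(x→∞) f'(x)/g'(x) = lim(x→∞) (6·x^2 + 2·x)/(10·x + 2)
  = ∞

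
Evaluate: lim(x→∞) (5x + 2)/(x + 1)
This is an ∞/∞ indeterminate form.

Apply L'Hôpital's rule: differentiate numerator and denominator separately.
  f(x) = 5·x + 2   ⇒   f'(x) = 5
  g(x) = x + 1   ⇒   g'(x) = 1
  lim(x→∞) f'(x)/g'(x) = lim(x→∞) (5)/(1)
  = 5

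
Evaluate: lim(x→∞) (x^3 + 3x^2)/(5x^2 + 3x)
This is an ∞/∞ indeterminate form.

Apply L'Hôpital's rule: differentiate numerator and denominator separately.
  f(x) = x^3 + 3·x^2   ⇒   f'(x) = 3·x^2 + 6·x
  g(x) = 5·x^2 + 3·x   ⇒   g'(x) = 10·x + 3
  lim(x→∞) f'(x)/g'(x) = lim(x→∞) (3·x^2 + 6·x)/(10·x + 3)
  = ∞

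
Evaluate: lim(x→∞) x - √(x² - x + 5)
This is an ∞-∞ indeterminate form.

Combine fractions or rationalize to convert ∞-∞ to 0/0 form:
  lim(x→∞) x - √(x² - x + 5) = 1/2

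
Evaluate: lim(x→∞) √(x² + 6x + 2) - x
This is an ∞-∞ indeterminate form.

Combine fractions or rationalize to convert ∞-∞ to 0/0 form:
  lim(x→∞) √(x² + 6x + 2) - x = 3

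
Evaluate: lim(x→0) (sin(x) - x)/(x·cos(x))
This is a 0/0 indeterminate form.

Apply L'Hôpital's rule: differentiate numerator and denominator separately.
  f(x) = -x + sin(x)   ⇒   f'(x) = cos(x) - 1
  g(x) = x·cos(x)   ⇒   g'(x) = -x·sin(x) + cos(x)
  lim(x→0) f'(x)/g'(x) = lim(x→0) (cos(x) - 1)/(-x·sin(x) + cos(x))
  = 0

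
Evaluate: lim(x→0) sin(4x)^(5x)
This is an exponential indeterminate form.

For exponential indeterminate forms, take the natural log:
  Let L = lim(x→0) sin(4x)^(5x)
  Then ln(L) = lim(x→0) [exponent × ln(base)]
  Evaluate using L'Hôpital or standard limits, then exponentiate.
  L = 1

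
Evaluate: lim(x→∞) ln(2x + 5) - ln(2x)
This is an ∞-∞ indeterminate form.

Combine fractions or rationalize to convert ∞-∞ to 0/0 form:
  lim(x→∞) ln(2x + 5) - ln(2x) = 0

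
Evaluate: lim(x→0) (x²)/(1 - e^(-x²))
This is a 0/0 indeterminate form.

Apply L'Hôpital's rule: differentiate numerator and denominator separately.
  f(x) = x^2   ⇒   f'(x) = 2·x
  g(x) = 1 - e^(-x^2)   ⇒   g'(x) = 2·x·e^(-x^2)
  lim(x→0) f'(x)/g'(x) = lim(x→0) (2·x)/(2·x·e^(-x^2))
  = 1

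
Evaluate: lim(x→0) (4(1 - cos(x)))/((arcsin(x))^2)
This is a 0/0 indeterminate form.

Apply L'Hôpital's rule: differentiate numerator and denominator separately.
  f(x) = 4 - 4·cos(x)   ⇒   f'(x) = 4·sin(x)
  g(x) = asin(x)^2   ⇒   g'(x) = 2·asin(x)/sqrt(1 - x^2)
  lim(x→0) f'(x)/g'(x) = lim(x→0) (4·sin(x))/(2·asin(x)/sqrt(1 - x^2))
  = 2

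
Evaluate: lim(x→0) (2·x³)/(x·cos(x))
This is a 0/0 indeterminate form.

Apply L'Hôpital's rule: differentiate numerator and denominator separately.
  f(x) = 2·x^3   ⇒   f'(x) = 6·x^2
  g(x) = x·cos(x)   ⇒   g'(x) = -x·sin(x) + cos(x)
  lim(x→0) f'(x)/g'(x) = lim(x→0) (6·x^2)/(-x·sin(x) + cos(x))
  = 0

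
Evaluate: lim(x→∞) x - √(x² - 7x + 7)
This is an ∞-∞ indeterminate form.

Combine fractions or rationalize to convert ∞-∞ to 0/0 form:
  lim(x→∞) x - √(x² - 7x + 7) = 7/2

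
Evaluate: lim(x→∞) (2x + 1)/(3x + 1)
This is an ∞/∞ indeterminate form.

Apply L'Hôpital's rule: differentiate numerator and denominator separately.
  f(x) = 2·x + 1   ⇒   f'(x) = 2
  g(x) = 3·x + 1   ⇒   g'(x) = 3
  lim(x→∞) f'(x)/g'(x) = lim(x→∞) (2)/(3)
  = 2/3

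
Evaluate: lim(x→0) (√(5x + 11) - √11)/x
This is a standard limit.

Factor or rationalize the expression:
  lim(x→0) (√(5x + 11) - √11)/x = 5·sqrt(11)/22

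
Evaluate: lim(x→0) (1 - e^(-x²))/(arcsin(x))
This is a 0/0 indeterminate form.

Apply L'Hôpital's rule: differentiate numerator and denominator separately.
  f(x) = 1 - e^(-x^2)   ⇒   f'(x) = 2·x·e^(-x^2)
  g(x) = asin(x)   ⇒   g'(x) = 1/sqrt(1 - x^2)
  lim(x→0) f'(x)/g'(x) = lim(x→0) (2·x·e^(-x^2))/(1/sqrt(1 - x^2))
  = 0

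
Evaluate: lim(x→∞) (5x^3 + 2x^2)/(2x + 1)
This is an ∞/∞ indeterminate form.

Apply L'Hôpital's rule: differentiate numerator and denominator separately.
  f(x) = 5·x^3 + 2·x^2   ⇒   f'(x) = 15·x^2 + 4·x
  g(x) = 2·x + 1   ⇒   g'(x) = 2
  lim(x→∞) f'(x)/g'(x) = lim(x→∞) (15·x^2 + 4·x)/(2)
  = ∞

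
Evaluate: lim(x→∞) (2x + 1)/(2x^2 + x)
This is an ∞/∞ indeterminate form.

Apply L'Hôpital's rule: differentiate numerator and denominator separately.
  f(x) = 2·x + 1   ⇒   f'(x) = 2
  g(x) = 2·x^2 + x   ⇒   g'(x) = 4·x + 1
  lim(x→∞) f'(x)/g'(x) = lim(x→∞) (2)/(4·x + 1)
  = 0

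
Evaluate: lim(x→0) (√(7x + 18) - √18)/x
This is a standard limit.

Factor or rationalize the expression:
  lim(x→0) (√(7x + 18) - √18)/x = 7·sqrt(2)/12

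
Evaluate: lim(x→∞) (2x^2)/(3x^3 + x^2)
This is an ∞/∞ indeterminate form.

Apply L'Hôpital's rule: differentiate numerator and denominator separately.
  f(x) = 2·x^2   ⇒   f'(x) = 4·x
  g(x) = 3·x^3 + x^2   ⇒   g'(x) = 9·x^2 + 2·x
  lim(x→∞) f'(x)/g'(x) = lim(x→∞) (4·x)/(9·x^2 + 2·x)
  = 0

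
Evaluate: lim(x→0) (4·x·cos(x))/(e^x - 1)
This is a 0/0 indeterminate form.

Apply L'Hôpital's rule: differentiate numerator and denominator separately.
  f(x) = 4·x·cos(x)   ⇒   f'(x) = -4·x·sin(x) + 4·cos(x)
  g(x) = e^(x) - 1   ⇒   g'(x) = e^(x)
  lim(x→0) f'(x)/g'(x) = lim(x→0) (-4·x·sin(x) + 4·cos(x))/(e^(x))
  = 4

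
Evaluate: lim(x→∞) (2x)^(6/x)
This is an exponential indeterminate form.

For exponential indeterminate forms, take the natural log:
  Let L = lim(x→∞) (2x)^(6/x)
  Then ln(L) = lim(x→∞) [exponent × ln(base)]
  Evaluate using L'Hôpital or standard limits, then exponentiate.
  L = 1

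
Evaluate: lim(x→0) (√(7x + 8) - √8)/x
This is a standard limit.

Factor or rationalize the expression:
  lim(x→0) (√(7x + 8) - √8)/x = 7·sqrt(2)/8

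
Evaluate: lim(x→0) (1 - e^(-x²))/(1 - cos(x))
This is a 0/0 indeterminate form.

Apply L'Hôpital's rule: differentiate numerator and denominator separately.
  f(x) = 1 - e^(-x^2)   ⇒   f'(x) = 2·x·e^(-x^2)
  g(x) = 1 - cos(x)   ⇒   g'(x) = sin(x)
  lim(x→0) f'(x)/g'(x) = lim(x→0) (2·x·e^(-x^2))/(sin(x))
  = 2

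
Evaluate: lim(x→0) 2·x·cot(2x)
This is a 0·∞ indeterminate form.

Rewrite 0·∞ as a quotient (0/0 or ∞/∞ form), then apply L'Hôpital's rule:
  lim(x→0) 2·x·cot(2x) = 1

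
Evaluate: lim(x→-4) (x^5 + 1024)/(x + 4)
This is a standard limit.

Factor or rationalize the expression:
  lim(x→-4) (x^5 + 1024)/(x + 4) = 1280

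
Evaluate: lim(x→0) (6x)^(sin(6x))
This is an exponential indeterminate form.

For exponential indeterminate forms, take the natural log:
  Let L = lim(x→0) (6x)^(sin(6x))
  Then ln(L) = lim(x→0) [exponent × ln(base)]
  Evaluate using L'Hôpital or standard limits, then exponentiate.
  L = 1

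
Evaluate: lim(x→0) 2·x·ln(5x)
This is a 0·∞ indeterminate form.

Rewrite 0·∞ as a quotient (0/0 or ∞/∞ form), then apply L'Hôpital's rule:
  lim(x→0) 2·x·ln(5x) = 0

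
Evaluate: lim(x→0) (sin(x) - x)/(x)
This is a 0/0 indeterminate form.

Apply L'Hôpital's rule: differentiate numerator and denominator separately.
  f(x) = -x + sin(x)   ⇒   f'(x) = cos(x) - 1
  g(x) = x   ⇒   g'(x) = 1
  lim(x→0) f'(x)/g'(x) = lim(x→0) (cos(x) - 1)/(1)
  = 0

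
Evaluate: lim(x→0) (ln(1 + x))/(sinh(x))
This is a 0/0 indeterminate form.

Apply L'Hôpital's rule: differentiate numerator and denominator separately.
  f(x) = ln(x + 1)   ⇒   f'(x) = 1/(x + 1)
  g(x) = sinh(x)   ⇒   g'(x) = cosh(x)
  lim(x→0) f'(x)/g'(x) = lim(x→0) (1/(x + 1))/(cosh(x))
  = 1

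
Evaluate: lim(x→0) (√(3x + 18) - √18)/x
This is a standard limit.

Factor or rationalize the expression:
  lim(x→0) (√(3x + 18) - √18)/x = sqrt(2)/4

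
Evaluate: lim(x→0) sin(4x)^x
This is an exponential indeterminate form.

For exponential indeterminate forms, take the natural log:
  Let L = lim(x→0) sin(4x)^x
  Then ln(L) = lim(x→0) [exponent × ln(base)]
  Evaluate using L'Hôpital or standard limits, then exponentiate.
  L = 1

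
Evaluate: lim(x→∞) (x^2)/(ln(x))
This is an ∞/∞ indeterminate form.

Apply L'Hôpital's rule: differentiate numerator and denominator separately.
  f(x) = x^2   ⇒   f'(x) = 2·x
  g(x) = ln(x)   ⇒   g'(x) = 1/x
  lim(x→∞) f'(x)/g'(x) = lim(x→∞) (2·x)/(1/x)
  = ∞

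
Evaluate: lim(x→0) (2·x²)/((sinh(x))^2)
This is a 0/0 indeterminate form.

Apply L'Hôpital's rule: differentiate numerator and denominator separately.
  f(x) = 2·x^2   ⇒   f'(x) = 4·x
  g(x) = sinh(x)^2   ⇒   g'(x) = 2·sinh(x)·cosh(x)
  lim(x→0) f'(x)/g'(x) = lim(x→0) (4·x)/(2·sinh(x)·cosh(x))
  = 2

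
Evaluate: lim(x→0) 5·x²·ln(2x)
This is a 0·∞ indeterminate form.

Rewrite 0·∞ as a quotient (0/0 or ∞/∞ form), then apply L'Hôpital's rule:
  lim(x→0) 5·x²·ln(2x) = 0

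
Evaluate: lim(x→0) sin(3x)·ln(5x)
This is a 0·∞ indeterminate form.

Rewrite 0·∞ as a quotient (0/0 or ∞/∞ form), then apply L'Hôpital's rule:
  lim(x→0) sin(3x)·ln(5x) = 0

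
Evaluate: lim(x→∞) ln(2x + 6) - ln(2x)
This is an ∞-∞ indeterminate form.

Combine fractions or rationalize to convert ∞-∞ to 0/0 form:
  lim(x→∞) ln(2x + 6) - ln(2x) = 0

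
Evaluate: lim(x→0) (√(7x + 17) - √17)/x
This is a standard limit.

Factor or rationalize the expression:
  lim(x→0) (√(7x + 17) - √17)/x = 7·sqrt(17)/34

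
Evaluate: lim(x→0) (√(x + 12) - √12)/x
This is a standard limit.

Factor or rationalize the expression:
  lim(x→0) (√(x + 12) - √12)/x = sqrt(3)/12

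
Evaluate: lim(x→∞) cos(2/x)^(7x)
This is an exponential indeterminate form.

For exponential indeterminate forms, take the natural log:
  Let L = lim(x→∞) cos(2/x)^(7x)
  Then ln(L) = lim(x→∞) [exponent × ln(base)]
  Evaluate using L'Hôpital or standard limits, then exponentiate.
  L = 1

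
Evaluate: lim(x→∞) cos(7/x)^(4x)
This is an exponential indeterminate form.

For exponential indeterminate forms, take the natural log:
  Let L = lim(x→∞) cos(7/x)^(4x)
  Then ln(L) = lim(x→∞) [exponent × ln(base)]
  Evaluate using L'Hôpital or standard limits, then exponentiate.
  L = 1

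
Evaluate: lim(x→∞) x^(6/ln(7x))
This is an exponential indeterminate form.

For exponential indeterminate forms, take the natural log:
  Let L = lim(x→∞) x^(6/ln(7x))
  Then ln(L) = lim(x→∞) [exponent × ln(base)]
  Evaluate using L'Hôpital or standard limits, then exponentiate.
  L = e^(6)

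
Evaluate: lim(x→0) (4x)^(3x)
This is an exponential indeterminate form.

For exponential indeterminate forms, take the natural log:
  Let L = lim(x→0) (4x)^(3x)
  Then ln(L) = lim(x→0) [exponent × ln(base)]
  Evaluate using L'Hôpital or standard limits, then exponentiate.
  L = 1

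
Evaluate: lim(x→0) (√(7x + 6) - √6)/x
This is a standard limit.

Factor or rationalize the expression:
  lim(x→0) (√(7x + 6) - √6)/x = 7·sqrt(6)/12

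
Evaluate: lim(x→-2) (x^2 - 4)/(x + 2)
This is a standard limit.

Factor or rationalize the expression:
  lim(x→-2) (x^2 - 4)/(x + 2) = -4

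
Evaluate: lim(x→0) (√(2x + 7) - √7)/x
This is a standard limit.

Factor or rationalize the expression:
  lim(x→0) (√(2x + 7) - √7)/x = sqrt(7)/7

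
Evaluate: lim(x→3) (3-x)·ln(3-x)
This is a 0·∞ indeterminate form.

Rewrite 0·∞ as a quotient (0/0 or ∞/∞ form), then apply L'Hôpital's rule:
  lim(x→3) (3-x)·ln(3-x) = 0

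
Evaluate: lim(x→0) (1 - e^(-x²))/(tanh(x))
This is a 0/0 indeterminate form.

Apply L'Hôpital's rule: differentiate numerator and denominator separately.
  f(x) = 1 - e^(-x^2)   ⇒   f'(x) = 2·x·e^(-x^2)
  g(x) = tanh(x)   ⇒   g'(x) = 1 - tanh(x)^2
  lim(x→0) f'(x)/g'(x) = lim(x→0) (2·x·e^(-x^2))/(1 - tanh(x)^2)
  = 0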